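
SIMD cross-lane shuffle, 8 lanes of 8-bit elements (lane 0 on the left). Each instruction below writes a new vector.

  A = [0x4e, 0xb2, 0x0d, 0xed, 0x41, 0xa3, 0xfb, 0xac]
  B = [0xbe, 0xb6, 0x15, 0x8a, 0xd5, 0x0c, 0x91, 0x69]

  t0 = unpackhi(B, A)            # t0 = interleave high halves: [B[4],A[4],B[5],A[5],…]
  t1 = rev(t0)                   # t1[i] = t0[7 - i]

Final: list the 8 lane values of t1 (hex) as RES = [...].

RES = [ 0xac  0x69  0xfb  0x91  0xa3  0x0c  0x41  0xd5 ]

  t0: d5 41 0c a3 91 fb 69 ac
  t1: ac 69 fb 91 a3 0c 41 d5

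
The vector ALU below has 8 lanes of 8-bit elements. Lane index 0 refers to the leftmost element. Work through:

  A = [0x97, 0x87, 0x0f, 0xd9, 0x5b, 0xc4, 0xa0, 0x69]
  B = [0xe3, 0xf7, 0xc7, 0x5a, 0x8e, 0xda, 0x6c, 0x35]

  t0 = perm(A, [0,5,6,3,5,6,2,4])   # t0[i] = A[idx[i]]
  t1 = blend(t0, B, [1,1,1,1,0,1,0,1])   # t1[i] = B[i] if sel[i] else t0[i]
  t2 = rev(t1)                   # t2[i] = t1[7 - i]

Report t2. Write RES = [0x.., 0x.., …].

t0 = [0x97, 0xc4, 0xa0, 0xd9, 0xc4, 0xa0, 0x0f, 0x5b]
t1 = [0xe3, 0xf7, 0xc7, 0x5a, 0xc4, 0xda, 0x0f, 0x35]
t2 = [0x35, 0x0f, 0xda, 0xc4, 0x5a, 0xc7, 0xf7, 0xe3]

RES = [ 0x35  0x0f  0xda  0xc4  0x5a  0xc7  0xf7  0xe3 ]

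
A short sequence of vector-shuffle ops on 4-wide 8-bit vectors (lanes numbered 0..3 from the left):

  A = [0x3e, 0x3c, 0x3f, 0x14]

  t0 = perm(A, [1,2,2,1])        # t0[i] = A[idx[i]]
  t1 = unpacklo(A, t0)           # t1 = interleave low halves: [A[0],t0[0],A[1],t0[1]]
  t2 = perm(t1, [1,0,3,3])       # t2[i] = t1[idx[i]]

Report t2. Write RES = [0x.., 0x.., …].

t0 = [0x3c, 0x3f, 0x3f, 0x3c]
t1 = [0x3e, 0x3c, 0x3c, 0x3f]
t2 = [0x3c, 0x3e, 0x3f, 0x3f]

RES = [0x3c, 0x3e, 0x3f, 0x3f]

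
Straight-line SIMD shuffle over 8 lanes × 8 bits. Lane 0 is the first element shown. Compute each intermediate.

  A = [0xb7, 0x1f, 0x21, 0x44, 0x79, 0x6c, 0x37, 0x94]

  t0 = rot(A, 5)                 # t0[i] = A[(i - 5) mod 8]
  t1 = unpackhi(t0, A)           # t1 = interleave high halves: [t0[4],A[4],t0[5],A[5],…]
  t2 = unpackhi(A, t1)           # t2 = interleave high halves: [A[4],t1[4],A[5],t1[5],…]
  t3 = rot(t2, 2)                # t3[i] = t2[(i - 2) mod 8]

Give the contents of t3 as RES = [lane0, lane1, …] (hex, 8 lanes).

t0 = [0x44, 0x79, 0x6c, 0x37, 0x94, 0xb7, 0x1f, 0x21]
t1 = [0x94, 0x79, 0xb7, 0x6c, 0x1f, 0x37, 0x21, 0x94]
t2 = [0x79, 0x1f, 0x6c, 0x37, 0x37, 0x21, 0x94, 0x94]
t3 = [0x94, 0x94, 0x79, 0x1f, 0x6c, 0x37, 0x37, 0x21]

RES = [0x94, 0x94, 0x79, 0x1f, 0x6c, 0x37, 0x37, 0x21]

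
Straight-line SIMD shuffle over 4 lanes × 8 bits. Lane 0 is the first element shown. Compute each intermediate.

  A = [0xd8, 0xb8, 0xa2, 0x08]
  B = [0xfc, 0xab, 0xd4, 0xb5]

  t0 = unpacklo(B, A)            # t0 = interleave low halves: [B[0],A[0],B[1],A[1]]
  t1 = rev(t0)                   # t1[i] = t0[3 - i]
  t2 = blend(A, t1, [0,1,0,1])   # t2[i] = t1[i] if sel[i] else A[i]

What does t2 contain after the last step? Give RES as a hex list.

t0 = [0xfc, 0xd8, 0xab, 0xb8]
t1 = [0xb8, 0xab, 0xd8, 0xfc]
t2 = [0xd8, 0xab, 0xa2, 0xfc]

RES = [0xd8, 0xab, 0xa2, 0xfc]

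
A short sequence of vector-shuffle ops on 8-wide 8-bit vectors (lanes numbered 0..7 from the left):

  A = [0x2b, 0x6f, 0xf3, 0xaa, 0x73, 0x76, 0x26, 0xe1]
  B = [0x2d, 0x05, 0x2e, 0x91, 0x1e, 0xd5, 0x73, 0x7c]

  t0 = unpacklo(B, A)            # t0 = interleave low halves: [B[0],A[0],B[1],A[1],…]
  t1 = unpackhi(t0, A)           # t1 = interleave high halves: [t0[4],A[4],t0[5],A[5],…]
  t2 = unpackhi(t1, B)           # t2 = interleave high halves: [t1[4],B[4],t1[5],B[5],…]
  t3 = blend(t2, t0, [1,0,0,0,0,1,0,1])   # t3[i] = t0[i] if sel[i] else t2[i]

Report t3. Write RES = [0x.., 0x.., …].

  t0: 2d 2b 05 6f 2e f3 91 aa
  t1: 2e 73 f3 76 91 26 aa e1
  t2: 91 1e 26 d5 aa 73 e1 7c
  t3: 2d 1e 26 d5 aa f3 e1 aa

RES = [0x2d, 0x1e, 0x26, 0xd5, 0xaa, 0xf3, 0xe1, 0xaa]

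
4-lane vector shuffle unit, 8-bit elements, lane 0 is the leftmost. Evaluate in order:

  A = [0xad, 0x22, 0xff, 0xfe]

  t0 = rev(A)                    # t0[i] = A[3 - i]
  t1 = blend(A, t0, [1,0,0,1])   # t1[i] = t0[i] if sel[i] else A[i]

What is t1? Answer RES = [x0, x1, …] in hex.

RES = [ 0xfe  0x22  0xff  0xad ]

  t0: fe ff 22 ad
  t1: fe 22 ff ad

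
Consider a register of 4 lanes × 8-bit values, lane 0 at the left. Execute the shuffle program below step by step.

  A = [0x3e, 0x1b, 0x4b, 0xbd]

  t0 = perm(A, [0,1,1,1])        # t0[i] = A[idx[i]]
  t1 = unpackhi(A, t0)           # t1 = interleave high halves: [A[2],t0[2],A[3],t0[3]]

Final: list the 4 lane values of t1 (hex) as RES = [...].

→ t0 |3e|1b|1b|1b|
→ t1 |4b|1b|bd|1b|

RES = [ 0x4b  0x1b  0xbd  0x1b ]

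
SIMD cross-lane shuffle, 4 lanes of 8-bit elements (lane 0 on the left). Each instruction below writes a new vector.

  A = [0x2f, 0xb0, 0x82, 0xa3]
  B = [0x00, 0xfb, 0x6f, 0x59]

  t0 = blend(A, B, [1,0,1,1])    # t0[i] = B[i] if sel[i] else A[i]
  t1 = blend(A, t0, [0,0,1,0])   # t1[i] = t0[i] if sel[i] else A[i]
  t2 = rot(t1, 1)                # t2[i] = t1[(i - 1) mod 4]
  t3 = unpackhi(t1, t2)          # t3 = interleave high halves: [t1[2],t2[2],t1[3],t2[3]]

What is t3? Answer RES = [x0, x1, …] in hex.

RES = [0x6f, 0xb0, 0xa3, 0x6f]

t0 = [0x00, 0xb0, 0x6f, 0x59]
t1 = [0x2f, 0xb0, 0x6f, 0xa3]
t2 = [0xa3, 0x2f, 0xb0, 0x6f]
t3 = [0x6f, 0xb0, 0xa3, 0x6f]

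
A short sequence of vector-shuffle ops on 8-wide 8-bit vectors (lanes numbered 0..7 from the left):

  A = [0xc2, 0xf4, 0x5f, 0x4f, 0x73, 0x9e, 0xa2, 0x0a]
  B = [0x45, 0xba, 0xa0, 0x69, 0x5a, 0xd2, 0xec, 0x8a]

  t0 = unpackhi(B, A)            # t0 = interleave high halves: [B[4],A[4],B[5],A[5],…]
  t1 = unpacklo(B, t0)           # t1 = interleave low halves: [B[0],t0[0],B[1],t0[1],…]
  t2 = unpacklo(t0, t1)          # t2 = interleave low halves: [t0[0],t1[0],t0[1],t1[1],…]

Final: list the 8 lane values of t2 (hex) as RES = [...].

  t0: 5a 73 d2 9e ec a2 8a 0a
  t1: 45 5a ba 73 a0 d2 69 9e
  t2: 5a 45 73 5a d2 ba 9e 73

RES = [0x5a, 0x45, 0x73, 0x5a, 0xd2, 0xba, 0x9e, 0x73]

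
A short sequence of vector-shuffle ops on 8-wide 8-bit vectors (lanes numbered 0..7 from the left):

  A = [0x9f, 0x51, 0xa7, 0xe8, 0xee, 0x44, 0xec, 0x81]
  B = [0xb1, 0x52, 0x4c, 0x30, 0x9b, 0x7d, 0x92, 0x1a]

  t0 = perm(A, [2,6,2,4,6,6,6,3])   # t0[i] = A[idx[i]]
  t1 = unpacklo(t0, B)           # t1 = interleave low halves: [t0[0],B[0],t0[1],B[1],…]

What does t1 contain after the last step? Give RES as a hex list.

→ t0 |a7|ec|a7|ee|ec|ec|ec|e8|
→ t1 |a7|b1|ec|52|a7|4c|ee|30|

RES = [ 0xa7  0xb1  0xec  0x52  0xa7  0x4c  0xee  0x30 ]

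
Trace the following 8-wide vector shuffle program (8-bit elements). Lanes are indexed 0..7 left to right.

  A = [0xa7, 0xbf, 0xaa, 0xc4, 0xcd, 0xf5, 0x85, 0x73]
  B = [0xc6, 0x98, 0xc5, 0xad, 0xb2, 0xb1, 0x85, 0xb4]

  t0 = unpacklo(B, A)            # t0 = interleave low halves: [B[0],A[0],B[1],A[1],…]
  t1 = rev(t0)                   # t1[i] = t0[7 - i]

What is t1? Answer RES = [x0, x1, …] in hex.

RES = [0xc4, 0xad, 0xaa, 0xc5, 0xbf, 0x98, 0xa7, 0xc6]

t0 = [0xc6, 0xa7, 0x98, 0xbf, 0xc5, 0xaa, 0xad, 0xc4]
t1 = [0xc4, 0xad, 0xaa, 0xc5, 0xbf, 0x98, 0xa7, 0xc6]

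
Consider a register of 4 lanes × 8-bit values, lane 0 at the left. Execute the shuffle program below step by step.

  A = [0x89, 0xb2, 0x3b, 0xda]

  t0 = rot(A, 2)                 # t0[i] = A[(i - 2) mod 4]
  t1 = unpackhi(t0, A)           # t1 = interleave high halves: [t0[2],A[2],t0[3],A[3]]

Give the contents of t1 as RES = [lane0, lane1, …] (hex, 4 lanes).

RES = [ 0x89  0x3b  0xb2  0xda ]

t0 = [0x3b, 0xda, 0x89, 0xb2]
t1 = [0x89, 0x3b, 0xb2, 0xda]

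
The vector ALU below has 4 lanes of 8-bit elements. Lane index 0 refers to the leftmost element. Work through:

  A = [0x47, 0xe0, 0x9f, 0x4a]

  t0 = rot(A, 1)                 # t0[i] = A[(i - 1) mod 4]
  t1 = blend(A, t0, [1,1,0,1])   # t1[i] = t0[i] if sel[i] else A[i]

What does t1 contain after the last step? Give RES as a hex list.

RES = [0x4a, 0x47, 0x9f, 0x9f]

→ t0 |4a|47|e0|9f|
→ t1 |4a|47|9f|9f|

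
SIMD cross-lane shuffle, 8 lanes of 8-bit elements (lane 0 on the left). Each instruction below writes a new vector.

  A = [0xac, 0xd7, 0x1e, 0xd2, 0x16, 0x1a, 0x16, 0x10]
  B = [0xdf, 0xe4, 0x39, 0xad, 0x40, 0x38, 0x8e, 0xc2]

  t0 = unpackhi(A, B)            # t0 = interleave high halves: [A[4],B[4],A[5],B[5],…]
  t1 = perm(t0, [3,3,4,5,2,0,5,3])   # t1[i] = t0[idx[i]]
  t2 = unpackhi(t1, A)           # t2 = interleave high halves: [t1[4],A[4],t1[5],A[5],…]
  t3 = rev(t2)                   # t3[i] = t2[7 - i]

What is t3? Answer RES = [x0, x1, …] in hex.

RES = [ 0x10  0x38  0x16  0x8e  0x1a  0x16  0x16  0x1a ]

→ t0 |16|40|1a|38|16|8e|10|c2|
→ t1 |38|38|16|8e|1a|16|8e|38|
→ t2 |1a|16|16|1a|8e|16|38|10|
→ t3 |10|38|16|8e|1a|16|16|1a|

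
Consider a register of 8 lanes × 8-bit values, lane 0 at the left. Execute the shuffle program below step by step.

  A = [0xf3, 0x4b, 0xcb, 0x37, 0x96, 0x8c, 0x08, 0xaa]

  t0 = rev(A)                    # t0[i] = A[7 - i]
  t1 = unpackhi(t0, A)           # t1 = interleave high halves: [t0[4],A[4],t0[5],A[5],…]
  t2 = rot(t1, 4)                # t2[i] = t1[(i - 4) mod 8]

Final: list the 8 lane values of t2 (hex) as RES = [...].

RES = [0x4b, 0x08, 0xf3, 0xaa, 0x37, 0x96, 0xcb, 0x8c]

  t0: aa 08 8c 96 37 cb 4b f3
  t1: 37 96 cb 8c 4b 08 f3 aa
  t2: 4b 08 f3 aa 37 96 cb 8c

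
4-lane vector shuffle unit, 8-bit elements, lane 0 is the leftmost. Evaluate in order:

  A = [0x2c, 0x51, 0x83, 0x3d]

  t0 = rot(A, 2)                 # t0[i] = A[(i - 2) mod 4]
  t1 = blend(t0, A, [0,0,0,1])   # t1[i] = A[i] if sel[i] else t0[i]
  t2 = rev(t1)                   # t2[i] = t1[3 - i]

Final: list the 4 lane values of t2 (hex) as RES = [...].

t0 = [0x83, 0x3d, 0x2c, 0x51]
t1 = [0x83, 0x3d, 0x2c, 0x3d]
t2 = [0x3d, 0x2c, 0x3d, 0x83]

RES = [ 0x3d  0x2c  0x3d  0x83 ]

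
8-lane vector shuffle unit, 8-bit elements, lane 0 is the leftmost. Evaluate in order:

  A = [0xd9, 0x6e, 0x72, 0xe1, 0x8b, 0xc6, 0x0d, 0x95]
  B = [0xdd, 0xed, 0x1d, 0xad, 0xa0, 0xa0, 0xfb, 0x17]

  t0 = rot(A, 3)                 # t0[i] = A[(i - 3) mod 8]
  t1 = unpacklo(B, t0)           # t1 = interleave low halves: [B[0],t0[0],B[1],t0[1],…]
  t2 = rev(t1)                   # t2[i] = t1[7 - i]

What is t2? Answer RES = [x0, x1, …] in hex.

t0 = [0xc6, 0x0d, 0x95, 0xd9, 0x6e, 0x72, 0xe1, 0x8b]
t1 = [0xdd, 0xc6, 0xed, 0x0d, 0x1d, 0x95, 0xad, 0xd9]
t2 = [0xd9, 0xad, 0x95, 0x1d, 0x0d, 0xed, 0xc6, 0xdd]

RES = [0xd9, 0xad, 0x95, 0x1d, 0x0d, 0xed, 0xc6, 0xdd]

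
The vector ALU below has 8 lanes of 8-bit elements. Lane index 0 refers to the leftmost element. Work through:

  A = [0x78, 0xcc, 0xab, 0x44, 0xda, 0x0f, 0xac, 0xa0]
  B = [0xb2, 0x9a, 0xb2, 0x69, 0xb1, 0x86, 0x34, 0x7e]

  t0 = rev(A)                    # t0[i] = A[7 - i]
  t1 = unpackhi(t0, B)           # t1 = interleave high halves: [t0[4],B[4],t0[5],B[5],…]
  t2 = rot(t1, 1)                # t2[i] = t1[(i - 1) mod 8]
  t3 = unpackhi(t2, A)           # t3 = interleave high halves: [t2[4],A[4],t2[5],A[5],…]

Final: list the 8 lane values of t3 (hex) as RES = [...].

RES = [0x86, 0xda, 0xcc, 0x0f, 0x34, 0xac, 0x78, 0xa0]

t0 = [0xa0, 0xac, 0x0f, 0xda, 0x44, 0xab, 0xcc, 0x78]
t1 = [0x44, 0xb1, 0xab, 0x86, 0xcc, 0x34, 0x78, 0x7e]
t2 = [0x7e, 0x44, 0xb1, 0xab, 0x86, 0xcc, 0x34, 0x78]
t3 = [0x86, 0xda, 0xcc, 0x0f, 0x34, 0xac, 0x78, 0xa0]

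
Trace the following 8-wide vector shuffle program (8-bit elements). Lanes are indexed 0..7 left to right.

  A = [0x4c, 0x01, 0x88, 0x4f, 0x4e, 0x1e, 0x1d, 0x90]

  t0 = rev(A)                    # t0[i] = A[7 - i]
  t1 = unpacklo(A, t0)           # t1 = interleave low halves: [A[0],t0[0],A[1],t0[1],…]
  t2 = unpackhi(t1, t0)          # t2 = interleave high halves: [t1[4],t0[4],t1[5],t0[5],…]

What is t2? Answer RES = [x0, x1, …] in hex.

RES = [ 0x88  0x4f  0x1e  0x88  0x4f  0x01  0x4e  0x4c ]

→ t0 |90|1d|1e|4e|4f|88|01|4c|
→ t1 |4c|90|01|1d|88|1e|4f|4e|
→ t2 |88|4f|1e|88|4f|01|4e|4c|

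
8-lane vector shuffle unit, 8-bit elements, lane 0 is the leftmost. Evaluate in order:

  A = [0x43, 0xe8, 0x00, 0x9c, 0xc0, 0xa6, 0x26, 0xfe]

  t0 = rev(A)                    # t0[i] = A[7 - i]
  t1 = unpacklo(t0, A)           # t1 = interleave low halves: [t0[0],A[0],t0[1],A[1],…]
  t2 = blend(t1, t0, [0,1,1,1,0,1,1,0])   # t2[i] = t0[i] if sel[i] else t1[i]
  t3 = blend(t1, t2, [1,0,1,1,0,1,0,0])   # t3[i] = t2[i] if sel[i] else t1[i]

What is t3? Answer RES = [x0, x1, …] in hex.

RES = [ 0xfe  0x43  0xa6  0xc0  0xa6  0x00  0xc0  0x9c ]

→ t0 |fe|26|a6|c0|9c|00|e8|43|
→ t1 |fe|43|26|e8|a6|00|c0|9c|
→ t2 |fe|26|a6|c0|a6|00|e8|9c|
→ t3 |fe|43|a6|c0|a6|00|c0|9c|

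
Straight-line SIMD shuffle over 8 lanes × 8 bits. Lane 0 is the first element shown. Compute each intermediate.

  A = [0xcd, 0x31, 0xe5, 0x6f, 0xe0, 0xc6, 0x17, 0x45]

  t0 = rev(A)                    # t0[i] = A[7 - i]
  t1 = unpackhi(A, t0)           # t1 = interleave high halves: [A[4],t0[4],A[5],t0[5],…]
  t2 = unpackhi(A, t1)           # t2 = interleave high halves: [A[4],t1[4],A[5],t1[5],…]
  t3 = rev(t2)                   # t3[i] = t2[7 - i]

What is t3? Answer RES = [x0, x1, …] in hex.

RES = [ 0xcd  0x45  0x45  0x17  0x31  0xc6  0x17  0xe0 ]

→ t0 |45|17|c6|e0|6f|e5|31|cd|
→ t1 |e0|6f|c6|e5|17|31|45|cd|
→ t2 |e0|17|c6|31|17|45|45|cd|
→ t3 |cd|45|45|17|31|c6|17|e0|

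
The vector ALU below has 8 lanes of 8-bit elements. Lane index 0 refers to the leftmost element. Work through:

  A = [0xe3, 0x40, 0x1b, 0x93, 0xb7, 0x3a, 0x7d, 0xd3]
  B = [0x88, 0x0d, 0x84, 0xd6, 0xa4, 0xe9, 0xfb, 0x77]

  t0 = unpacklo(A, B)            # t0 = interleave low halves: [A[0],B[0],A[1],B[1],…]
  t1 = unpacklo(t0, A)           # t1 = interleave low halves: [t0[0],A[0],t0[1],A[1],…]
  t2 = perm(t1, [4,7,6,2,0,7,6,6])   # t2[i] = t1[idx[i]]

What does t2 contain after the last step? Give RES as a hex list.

RES = [0x40, 0x93, 0x0d, 0x88, 0xe3, 0x93, 0x0d, 0x0d]

t0 = [0xe3, 0x88, 0x40, 0x0d, 0x1b, 0x84, 0x93, 0xd6]
t1 = [0xe3, 0xe3, 0x88, 0x40, 0x40, 0x1b, 0x0d, 0x93]
t2 = [0x40, 0x93, 0x0d, 0x88, 0xe3, 0x93, 0x0d, 0x0d]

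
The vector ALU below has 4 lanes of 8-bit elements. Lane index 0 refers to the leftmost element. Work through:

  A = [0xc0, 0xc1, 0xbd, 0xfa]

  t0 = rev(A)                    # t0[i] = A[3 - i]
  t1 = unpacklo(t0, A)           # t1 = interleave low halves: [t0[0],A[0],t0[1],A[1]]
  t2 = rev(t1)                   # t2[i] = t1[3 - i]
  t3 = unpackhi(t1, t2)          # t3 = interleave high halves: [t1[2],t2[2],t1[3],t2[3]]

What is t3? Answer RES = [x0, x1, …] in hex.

RES = [0xbd, 0xc0, 0xc1, 0xfa]

  t0: fa bd c1 c0
  t1: fa c0 bd c1
  t2: c1 bd c0 fa
  t3: bd c0 c1 fa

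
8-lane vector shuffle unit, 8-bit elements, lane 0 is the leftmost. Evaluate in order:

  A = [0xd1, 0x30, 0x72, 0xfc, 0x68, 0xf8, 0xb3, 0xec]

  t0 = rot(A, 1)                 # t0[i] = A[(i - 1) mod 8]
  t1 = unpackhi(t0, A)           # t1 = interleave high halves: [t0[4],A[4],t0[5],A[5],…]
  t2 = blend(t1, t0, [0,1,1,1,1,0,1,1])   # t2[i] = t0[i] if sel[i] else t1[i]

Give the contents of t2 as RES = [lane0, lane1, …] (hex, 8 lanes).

RES = [0xfc, 0xd1, 0x30, 0x72, 0xfc, 0xb3, 0xf8, 0xb3]

→ t0 |ec|d1|30|72|fc|68|f8|b3|
→ t1 |fc|68|68|f8|f8|b3|b3|ec|
→ t2 |fc|d1|30|72|fc|b3|f8|b3|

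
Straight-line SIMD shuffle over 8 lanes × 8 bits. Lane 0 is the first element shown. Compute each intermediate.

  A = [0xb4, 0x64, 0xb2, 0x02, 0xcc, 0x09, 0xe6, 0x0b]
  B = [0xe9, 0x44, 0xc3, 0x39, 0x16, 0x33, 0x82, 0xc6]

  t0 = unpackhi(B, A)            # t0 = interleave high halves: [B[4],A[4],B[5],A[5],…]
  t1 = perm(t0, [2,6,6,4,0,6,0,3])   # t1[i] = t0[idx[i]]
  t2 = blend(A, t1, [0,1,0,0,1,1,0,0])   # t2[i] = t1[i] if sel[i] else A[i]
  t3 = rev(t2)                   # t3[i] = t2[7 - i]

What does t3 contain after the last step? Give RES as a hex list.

RES = [0x0b, 0xe6, 0xc6, 0x16, 0x02, 0xb2, 0xc6, 0xb4]

→ t0 |16|cc|33|09|82|e6|c6|0b|
→ t1 |33|c6|c6|82|16|c6|16|09|
→ t2 |b4|c6|b2|02|16|c6|e6|0b|
→ t3 |0b|e6|c6|16|02|b2|c6|b4|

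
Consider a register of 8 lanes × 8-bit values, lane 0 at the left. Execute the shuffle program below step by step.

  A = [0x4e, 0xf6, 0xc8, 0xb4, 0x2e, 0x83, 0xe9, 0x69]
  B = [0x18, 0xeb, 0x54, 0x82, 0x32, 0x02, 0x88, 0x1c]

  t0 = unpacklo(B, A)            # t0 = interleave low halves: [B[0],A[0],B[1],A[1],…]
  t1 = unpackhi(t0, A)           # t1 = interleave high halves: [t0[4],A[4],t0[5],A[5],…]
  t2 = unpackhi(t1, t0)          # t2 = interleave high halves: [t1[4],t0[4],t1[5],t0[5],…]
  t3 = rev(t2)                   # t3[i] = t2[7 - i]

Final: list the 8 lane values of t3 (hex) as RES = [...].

RES = [0xb4, 0x69, 0x82, 0xb4, 0xc8, 0xe9, 0x54, 0x82]

  t0: 18 4e eb f6 54 c8 82 b4
  t1: 54 2e c8 83 82 e9 b4 69
  t2: 82 54 e9 c8 b4 82 69 b4
  t3: b4 69 82 b4 c8 e9 54 82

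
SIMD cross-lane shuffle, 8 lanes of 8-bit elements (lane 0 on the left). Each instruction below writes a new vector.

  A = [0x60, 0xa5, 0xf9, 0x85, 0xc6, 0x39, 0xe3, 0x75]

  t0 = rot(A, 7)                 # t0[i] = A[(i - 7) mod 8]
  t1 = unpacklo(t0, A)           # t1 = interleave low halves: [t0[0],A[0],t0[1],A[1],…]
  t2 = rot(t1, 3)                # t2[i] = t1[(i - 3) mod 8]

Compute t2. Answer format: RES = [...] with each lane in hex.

→ t0 |a5|f9|85|c6|39|e3|75|60|
→ t1 |a5|60|f9|a5|85|f9|c6|85|
→ t2 |f9|c6|85|a5|60|f9|a5|85|

RES = [0xf9, 0xc6, 0x85, 0xa5, 0x60, 0xf9, 0xa5, 0x85]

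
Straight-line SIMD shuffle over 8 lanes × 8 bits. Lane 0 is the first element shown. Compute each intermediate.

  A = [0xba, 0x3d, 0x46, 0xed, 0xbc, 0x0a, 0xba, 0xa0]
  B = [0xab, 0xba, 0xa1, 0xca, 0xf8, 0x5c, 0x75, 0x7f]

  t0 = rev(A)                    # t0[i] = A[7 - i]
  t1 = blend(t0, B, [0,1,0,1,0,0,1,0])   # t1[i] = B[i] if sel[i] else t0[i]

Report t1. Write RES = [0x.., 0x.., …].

RES = [ 0xa0  0xba  0x0a  0xca  0xed  0x46  0x75  0xba ]

  t0: a0 ba 0a bc ed 46 3d ba
  t1: a0 ba 0a ca ed 46 75 ba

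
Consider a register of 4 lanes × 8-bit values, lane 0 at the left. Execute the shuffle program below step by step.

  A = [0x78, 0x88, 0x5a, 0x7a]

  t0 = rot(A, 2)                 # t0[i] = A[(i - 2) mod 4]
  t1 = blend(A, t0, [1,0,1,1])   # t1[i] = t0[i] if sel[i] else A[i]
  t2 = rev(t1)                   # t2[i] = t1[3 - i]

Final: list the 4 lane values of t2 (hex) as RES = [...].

t0 = [0x5a, 0x7a, 0x78, 0x88]
t1 = [0x5a, 0x88, 0x78, 0x88]
t2 = [0x88, 0x78, 0x88, 0x5a]

RES = [ 0x88  0x78  0x88  0x5a ]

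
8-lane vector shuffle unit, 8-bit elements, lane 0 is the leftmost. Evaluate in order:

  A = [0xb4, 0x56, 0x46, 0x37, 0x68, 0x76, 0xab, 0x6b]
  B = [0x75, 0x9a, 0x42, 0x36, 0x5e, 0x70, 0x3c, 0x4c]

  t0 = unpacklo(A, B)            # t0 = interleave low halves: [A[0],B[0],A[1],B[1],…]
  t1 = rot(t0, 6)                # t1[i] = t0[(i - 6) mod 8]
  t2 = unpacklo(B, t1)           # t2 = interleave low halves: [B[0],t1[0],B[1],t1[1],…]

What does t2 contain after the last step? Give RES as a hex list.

RES = [0x75, 0x56, 0x9a, 0x9a, 0x42, 0x46, 0x36, 0x42]

→ t0 |b4|75|56|9a|46|42|37|36|
→ t1 |56|9a|46|42|37|36|b4|75|
→ t2 |75|56|9a|9a|42|46|36|42|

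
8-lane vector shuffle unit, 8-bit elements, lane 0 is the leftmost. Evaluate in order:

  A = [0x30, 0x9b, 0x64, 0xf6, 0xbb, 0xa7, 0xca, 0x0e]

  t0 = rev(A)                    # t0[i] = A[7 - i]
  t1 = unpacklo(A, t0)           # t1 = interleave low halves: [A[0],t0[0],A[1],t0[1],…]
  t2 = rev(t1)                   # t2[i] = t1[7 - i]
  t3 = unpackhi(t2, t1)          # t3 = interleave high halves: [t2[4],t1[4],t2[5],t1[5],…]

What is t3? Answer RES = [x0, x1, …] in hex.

RES = [0xca, 0x64, 0x9b, 0xa7, 0x0e, 0xf6, 0x30, 0xbb]

  t0: 0e ca a7 bb f6 64 9b 30
  t1: 30 0e 9b ca 64 a7 f6 bb
  t2: bb f6 a7 64 ca 9b 0e 30
  t3: ca 64 9b a7 0e f6 30 bb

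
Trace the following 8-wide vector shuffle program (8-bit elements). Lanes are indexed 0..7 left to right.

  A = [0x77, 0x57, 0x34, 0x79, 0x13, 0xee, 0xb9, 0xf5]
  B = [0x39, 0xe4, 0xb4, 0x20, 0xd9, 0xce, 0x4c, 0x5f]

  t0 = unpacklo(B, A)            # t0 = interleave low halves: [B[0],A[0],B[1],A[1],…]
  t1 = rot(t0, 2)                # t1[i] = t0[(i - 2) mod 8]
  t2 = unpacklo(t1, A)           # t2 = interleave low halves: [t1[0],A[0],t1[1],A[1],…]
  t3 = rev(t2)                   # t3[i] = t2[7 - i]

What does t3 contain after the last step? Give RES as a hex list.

RES = [0x79, 0x77, 0x34, 0x39, 0x57, 0x79, 0x77, 0x20]

  t0: 39 77 e4 57 b4 34 20 79
  t1: 20 79 39 77 e4 57 b4 34
  t2: 20 77 79 57 39 34 77 79
  t3: 79 77 34 39 57 79 77 20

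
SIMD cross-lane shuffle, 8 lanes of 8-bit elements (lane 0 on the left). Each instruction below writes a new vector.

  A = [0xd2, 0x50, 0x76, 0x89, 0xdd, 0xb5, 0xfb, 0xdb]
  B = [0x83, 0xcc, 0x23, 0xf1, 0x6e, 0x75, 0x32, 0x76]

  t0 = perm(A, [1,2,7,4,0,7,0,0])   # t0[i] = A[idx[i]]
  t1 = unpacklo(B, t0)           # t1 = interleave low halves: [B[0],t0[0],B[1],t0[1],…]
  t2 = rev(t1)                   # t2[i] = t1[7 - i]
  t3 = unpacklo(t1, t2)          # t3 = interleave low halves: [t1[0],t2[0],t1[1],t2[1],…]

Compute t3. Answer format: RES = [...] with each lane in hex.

RES = [0x83, 0xdd, 0x50, 0xf1, 0xcc, 0xdb, 0x76, 0x23]

  t0: 50 76 db dd d2 db d2 d2
  t1: 83 50 cc 76 23 db f1 dd
  t2: dd f1 db 23 76 cc 50 83
  t3: 83 dd 50 f1 cc db 76 23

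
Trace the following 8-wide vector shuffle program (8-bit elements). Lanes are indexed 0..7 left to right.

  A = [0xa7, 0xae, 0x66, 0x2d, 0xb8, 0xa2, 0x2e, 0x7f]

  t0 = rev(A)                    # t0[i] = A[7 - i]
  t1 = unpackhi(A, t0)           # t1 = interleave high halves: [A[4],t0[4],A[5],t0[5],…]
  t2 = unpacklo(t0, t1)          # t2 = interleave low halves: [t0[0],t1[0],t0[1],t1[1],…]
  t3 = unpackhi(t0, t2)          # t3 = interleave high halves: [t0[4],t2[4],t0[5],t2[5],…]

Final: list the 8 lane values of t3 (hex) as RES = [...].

t0 = [0x7f, 0x2e, 0xa2, 0xb8, 0x2d, 0x66, 0xae, 0xa7]
t1 = [0xb8, 0x2d, 0xa2, 0x66, 0x2e, 0xae, 0x7f, 0xa7]
t2 = [0x7f, 0xb8, 0x2e, 0x2d, 0xa2, 0xa2, 0xb8, 0x66]
t3 = [0x2d, 0xa2, 0x66, 0xa2, 0xae, 0xb8, 0xa7, 0x66]

RES = [0x2d, 0xa2, 0x66, 0xa2, 0xae, 0xb8, 0xa7, 0x66]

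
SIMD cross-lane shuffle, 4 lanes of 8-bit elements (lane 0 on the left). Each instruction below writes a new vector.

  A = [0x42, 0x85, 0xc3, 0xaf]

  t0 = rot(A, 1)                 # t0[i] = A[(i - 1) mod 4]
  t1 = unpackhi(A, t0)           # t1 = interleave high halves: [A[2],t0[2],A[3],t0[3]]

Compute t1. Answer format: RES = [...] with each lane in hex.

RES = [0xc3, 0x85, 0xaf, 0xc3]

  t0: af 42 85 c3
  t1: c3 85 af c3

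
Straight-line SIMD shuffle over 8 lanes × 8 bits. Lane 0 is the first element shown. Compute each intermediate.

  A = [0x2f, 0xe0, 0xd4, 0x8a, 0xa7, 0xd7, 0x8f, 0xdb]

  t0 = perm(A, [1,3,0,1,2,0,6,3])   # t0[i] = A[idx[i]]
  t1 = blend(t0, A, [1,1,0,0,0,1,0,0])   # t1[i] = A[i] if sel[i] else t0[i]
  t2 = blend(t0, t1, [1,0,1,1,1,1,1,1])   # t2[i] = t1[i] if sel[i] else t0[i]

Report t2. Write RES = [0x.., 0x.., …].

→ t0 |e0|8a|2f|e0|d4|2f|8f|8a|
→ t1 |2f|e0|2f|e0|d4|d7|8f|8a|
→ t2 |2f|8a|2f|e0|d4|d7|8f|8a|

RES = [0x2f, 0x8a, 0x2f, 0xe0, 0xd4, 0xd7, 0x8f, 0x8a]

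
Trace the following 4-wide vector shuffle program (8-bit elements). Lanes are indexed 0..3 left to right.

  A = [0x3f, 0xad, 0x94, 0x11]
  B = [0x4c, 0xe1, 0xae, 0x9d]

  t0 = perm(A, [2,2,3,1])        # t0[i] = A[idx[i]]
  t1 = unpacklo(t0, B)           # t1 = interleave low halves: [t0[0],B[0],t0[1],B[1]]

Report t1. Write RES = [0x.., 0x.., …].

RES = [ 0x94  0x4c  0x94  0xe1 ]

  t0: 94 94 11 ad
  t1: 94 4c 94 e1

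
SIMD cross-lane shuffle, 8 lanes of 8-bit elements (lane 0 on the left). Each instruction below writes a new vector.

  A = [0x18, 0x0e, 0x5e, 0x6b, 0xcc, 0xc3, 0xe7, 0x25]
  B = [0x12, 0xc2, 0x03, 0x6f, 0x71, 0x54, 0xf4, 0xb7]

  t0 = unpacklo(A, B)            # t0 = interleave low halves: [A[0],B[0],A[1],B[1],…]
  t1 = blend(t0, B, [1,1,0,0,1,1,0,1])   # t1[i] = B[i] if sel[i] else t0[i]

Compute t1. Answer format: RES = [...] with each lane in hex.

RES = [0x12, 0xc2, 0x0e, 0xc2, 0x71, 0x54, 0x6b, 0xb7]

t0 = [0x18, 0x12, 0x0e, 0xc2, 0x5e, 0x03, 0x6b, 0x6f]
t1 = [0x12, 0xc2, 0x0e, 0xc2, 0x71, 0x54, 0x6b, 0xb7]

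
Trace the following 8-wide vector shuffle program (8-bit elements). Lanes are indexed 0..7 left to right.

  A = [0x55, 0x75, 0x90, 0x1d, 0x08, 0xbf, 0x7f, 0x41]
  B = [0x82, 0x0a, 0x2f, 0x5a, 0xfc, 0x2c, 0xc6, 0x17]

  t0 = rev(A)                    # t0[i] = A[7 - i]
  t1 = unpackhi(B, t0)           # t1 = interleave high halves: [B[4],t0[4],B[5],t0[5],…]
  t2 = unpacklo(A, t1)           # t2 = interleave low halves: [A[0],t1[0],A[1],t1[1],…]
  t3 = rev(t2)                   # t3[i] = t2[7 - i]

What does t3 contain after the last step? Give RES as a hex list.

→ t0 |41|7f|bf|08|1d|90|75|55|
→ t1 |fc|1d|2c|90|c6|75|17|55|
→ t2 |55|fc|75|1d|90|2c|1d|90|
→ t3 |90|1d|2c|90|1d|75|fc|55|

RES = [0x90, 0x1d, 0x2c, 0x90, 0x1d, 0x75, 0xfc, 0x55]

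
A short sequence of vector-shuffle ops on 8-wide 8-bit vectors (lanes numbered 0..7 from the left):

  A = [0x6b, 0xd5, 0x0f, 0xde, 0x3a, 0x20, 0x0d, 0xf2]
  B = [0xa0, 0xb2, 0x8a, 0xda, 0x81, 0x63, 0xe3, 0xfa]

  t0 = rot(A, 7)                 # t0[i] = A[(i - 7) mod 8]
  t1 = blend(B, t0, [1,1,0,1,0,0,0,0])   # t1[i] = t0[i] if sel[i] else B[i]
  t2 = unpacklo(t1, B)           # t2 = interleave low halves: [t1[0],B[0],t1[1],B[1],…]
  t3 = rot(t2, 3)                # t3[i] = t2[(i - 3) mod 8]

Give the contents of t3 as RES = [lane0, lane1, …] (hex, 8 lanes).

RES = [0x8a, 0x3a, 0xda, 0xd5, 0xa0, 0x0f, 0xb2, 0x8a]

  t0: d5 0f de 3a 20 0d f2 6b
  t1: d5 0f 8a 3a 81 63 e3 fa
  t2: d5 a0 0f b2 8a 8a 3a da
  t3: 8a 3a da d5 a0 0f b2 8a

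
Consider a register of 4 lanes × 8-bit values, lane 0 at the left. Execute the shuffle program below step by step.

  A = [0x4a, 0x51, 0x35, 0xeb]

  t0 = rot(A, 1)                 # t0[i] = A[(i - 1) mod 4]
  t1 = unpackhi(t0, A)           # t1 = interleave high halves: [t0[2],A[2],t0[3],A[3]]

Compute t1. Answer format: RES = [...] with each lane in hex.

t0 = [0xeb, 0x4a, 0x51, 0x35]
t1 = [0x51, 0x35, 0x35, 0xeb]

RES = [0x51, 0x35, 0x35, 0xeb]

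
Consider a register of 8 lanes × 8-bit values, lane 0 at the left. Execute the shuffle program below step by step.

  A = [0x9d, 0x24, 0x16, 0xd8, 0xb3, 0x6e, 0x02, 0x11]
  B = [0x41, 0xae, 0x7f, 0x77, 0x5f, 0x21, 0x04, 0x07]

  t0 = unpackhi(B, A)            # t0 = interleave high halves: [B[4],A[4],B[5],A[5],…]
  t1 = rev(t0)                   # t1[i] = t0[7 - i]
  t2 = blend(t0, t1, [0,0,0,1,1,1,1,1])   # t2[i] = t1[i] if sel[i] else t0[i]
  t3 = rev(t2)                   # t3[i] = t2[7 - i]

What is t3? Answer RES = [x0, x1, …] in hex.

  t0: 5f b3 21 6e 04 02 07 11
  t1: 11 07 02 04 6e 21 b3 5f
  t2: 5f b3 21 04 6e 21 b3 5f
  t3: 5f b3 21 6e 04 21 b3 5f

RES = [0x5f, 0xb3, 0x21, 0x6e, 0x04, 0x21, 0xb3, 0x5f]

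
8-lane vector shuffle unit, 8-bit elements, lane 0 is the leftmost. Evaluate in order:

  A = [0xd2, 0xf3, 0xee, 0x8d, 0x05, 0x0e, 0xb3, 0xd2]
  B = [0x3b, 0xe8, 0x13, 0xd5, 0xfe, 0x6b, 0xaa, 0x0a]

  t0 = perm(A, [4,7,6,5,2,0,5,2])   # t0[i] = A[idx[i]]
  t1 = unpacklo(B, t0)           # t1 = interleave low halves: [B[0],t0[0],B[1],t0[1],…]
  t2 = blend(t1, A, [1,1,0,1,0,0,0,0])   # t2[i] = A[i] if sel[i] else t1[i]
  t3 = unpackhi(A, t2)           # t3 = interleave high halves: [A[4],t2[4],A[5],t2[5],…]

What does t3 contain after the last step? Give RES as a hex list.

→ t0 |05|d2|b3|0e|ee|d2|0e|ee|
→ t1 |3b|05|e8|d2|13|b3|d5|0e|
→ t2 |d2|f3|e8|8d|13|b3|d5|0e|
→ t3 |05|13|0e|b3|b3|d5|d2|0e|

RES = [ 0x05  0x13  0x0e  0xb3  0xb3  0xd5  0xd2  0x0e ]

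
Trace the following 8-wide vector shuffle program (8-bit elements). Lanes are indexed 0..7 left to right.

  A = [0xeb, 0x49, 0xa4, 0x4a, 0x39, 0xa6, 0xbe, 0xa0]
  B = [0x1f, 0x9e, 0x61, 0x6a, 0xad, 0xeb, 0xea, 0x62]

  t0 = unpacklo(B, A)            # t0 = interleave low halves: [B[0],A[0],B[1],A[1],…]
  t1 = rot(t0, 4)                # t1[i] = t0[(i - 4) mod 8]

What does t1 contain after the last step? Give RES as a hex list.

RES = [0x61, 0xa4, 0x6a, 0x4a, 0x1f, 0xeb, 0x9e, 0x49]

  t0: 1f eb 9e 49 61 a4 6a 4a
  t1: 61 a4 6a 4a 1f eb 9e 49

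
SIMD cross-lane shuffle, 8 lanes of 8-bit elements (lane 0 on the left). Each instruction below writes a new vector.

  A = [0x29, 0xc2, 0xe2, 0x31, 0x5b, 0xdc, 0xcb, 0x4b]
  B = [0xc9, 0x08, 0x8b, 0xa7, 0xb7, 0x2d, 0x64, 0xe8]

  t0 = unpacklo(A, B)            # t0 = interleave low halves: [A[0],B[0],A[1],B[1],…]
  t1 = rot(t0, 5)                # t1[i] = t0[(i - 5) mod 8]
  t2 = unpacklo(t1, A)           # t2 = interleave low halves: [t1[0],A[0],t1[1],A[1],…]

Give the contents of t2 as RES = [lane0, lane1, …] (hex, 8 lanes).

  t0: 29 c9 c2 08 e2 8b 31 a7
  t1: 08 e2 8b 31 a7 29 c9 c2
  t2: 08 29 e2 c2 8b e2 31 31

RES = [ 0x08  0x29  0xe2  0xc2  0x8b  0xe2  0x31  0x31 ]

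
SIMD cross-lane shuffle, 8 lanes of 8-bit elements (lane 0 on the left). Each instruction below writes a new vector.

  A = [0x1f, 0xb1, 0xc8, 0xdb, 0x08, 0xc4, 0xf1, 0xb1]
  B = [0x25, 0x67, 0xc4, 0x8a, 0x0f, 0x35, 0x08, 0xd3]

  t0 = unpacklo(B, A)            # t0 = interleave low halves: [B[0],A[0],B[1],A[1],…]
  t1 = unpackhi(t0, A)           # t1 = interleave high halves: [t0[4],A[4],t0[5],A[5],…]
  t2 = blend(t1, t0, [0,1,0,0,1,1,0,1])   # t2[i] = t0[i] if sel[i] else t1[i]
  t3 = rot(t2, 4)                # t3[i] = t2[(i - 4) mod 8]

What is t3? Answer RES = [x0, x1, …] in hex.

  t0: 25 1f 67 b1 c4 c8 8a db
  t1: c4 08 c8 c4 8a f1 db b1
  t2: c4 1f c8 c4 c4 c8 db db
  t3: c4 c8 db db c4 1f c8 c4

RES = [ 0xc4  0xc8  0xdb  0xdb  0xc4  0x1f  0xc8  0xc4 ]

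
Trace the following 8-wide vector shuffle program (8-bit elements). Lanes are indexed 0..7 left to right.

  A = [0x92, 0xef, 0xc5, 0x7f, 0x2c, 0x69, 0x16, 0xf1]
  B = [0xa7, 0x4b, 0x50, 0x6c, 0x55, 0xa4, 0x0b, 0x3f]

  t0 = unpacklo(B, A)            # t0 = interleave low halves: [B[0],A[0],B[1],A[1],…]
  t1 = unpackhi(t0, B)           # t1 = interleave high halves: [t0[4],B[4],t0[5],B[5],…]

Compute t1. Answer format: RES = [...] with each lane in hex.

RES = [0x50, 0x55, 0xc5, 0xa4, 0x6c, 0x0b, 0x7f, 0x3f]

t0 = [0xa7, 0x92, 0x4b, 0xef, 0x50, 0xc5, 0x6c, 0x7f]
t1 = [0x50, 0x55, 0xc5, 0xa4, 0x6c, 0x0b, 0x7f, 0x3f]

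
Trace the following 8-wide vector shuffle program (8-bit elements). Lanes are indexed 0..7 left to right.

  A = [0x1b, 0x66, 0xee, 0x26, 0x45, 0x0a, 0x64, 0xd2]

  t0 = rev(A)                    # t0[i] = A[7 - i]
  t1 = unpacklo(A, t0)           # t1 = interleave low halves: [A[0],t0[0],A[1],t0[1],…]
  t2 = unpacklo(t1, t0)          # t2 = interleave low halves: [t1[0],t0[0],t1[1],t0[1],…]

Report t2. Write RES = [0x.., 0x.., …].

RES = [0x1b, 0xd2, 0xd2, 0x64, 0x66, 0x0a, 0x64, 0x45]

→ t0 |d2|64|0a|45|26|ee|66|1b|
→ t1 |1b|d2|66|64|ee|0a|26|45|
→ t2 |1b|d2|d2|64|66|0a|64|45|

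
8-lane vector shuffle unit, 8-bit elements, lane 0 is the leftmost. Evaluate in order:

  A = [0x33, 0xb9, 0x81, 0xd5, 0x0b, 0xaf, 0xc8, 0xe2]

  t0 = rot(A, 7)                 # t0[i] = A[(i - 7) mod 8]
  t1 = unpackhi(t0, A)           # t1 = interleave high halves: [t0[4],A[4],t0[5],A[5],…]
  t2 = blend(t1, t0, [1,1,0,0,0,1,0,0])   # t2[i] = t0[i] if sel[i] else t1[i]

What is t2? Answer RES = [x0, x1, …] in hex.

→ t0 |b9|81|d5|0b|af|c8|e2|33|
→ t1 |af|0b|c8|af|e2|c8|33|e2|
→ t2 |b9|81|c8|af|e2|c8|33|e2|

RES = [ 0xb9  0x81  0xc8  0xaf  0xe2  0xc8  0x33  0xe2 ]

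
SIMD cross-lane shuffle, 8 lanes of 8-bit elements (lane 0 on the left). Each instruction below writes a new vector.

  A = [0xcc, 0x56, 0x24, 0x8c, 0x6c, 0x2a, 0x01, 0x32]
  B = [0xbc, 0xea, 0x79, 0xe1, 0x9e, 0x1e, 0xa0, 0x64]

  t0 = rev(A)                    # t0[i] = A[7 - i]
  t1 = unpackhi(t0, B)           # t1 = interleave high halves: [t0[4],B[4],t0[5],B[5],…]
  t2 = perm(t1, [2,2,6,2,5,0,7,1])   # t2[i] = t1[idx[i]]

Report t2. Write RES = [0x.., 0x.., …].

→ t0 |32|01|2a|6c|8c|24|56|cc|
→ t1 |8c|9e|24|1e|56|a0|cc|64|
→ t2 |24|24|cc|24|a0|8c|64|9e|

RES = [0x24, 0x24, 0xcc, 0x24, 0xa0, 0x8c, 0x64, 0x9e]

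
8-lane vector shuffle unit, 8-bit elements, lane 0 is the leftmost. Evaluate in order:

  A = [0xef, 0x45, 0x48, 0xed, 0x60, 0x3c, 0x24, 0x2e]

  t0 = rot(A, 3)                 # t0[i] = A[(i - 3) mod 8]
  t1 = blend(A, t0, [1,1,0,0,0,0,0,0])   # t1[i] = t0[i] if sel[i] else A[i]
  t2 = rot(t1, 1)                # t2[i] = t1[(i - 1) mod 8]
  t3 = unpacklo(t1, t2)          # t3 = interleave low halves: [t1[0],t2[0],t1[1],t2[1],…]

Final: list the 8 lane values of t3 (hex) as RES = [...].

RES = [ 0x3c  0x2e  0x24  0x3c  0x48  0x24  0xed  0x48 ]

  t0: 3c 24 2e ef 45 48 ed 60
  t1: 3c 24 48 ed 60 3c 24 2e
  t2: 2e 3c 24 48 ed 60 3c 24
  t3: 3c 2e 24 3c 48 24 ed 48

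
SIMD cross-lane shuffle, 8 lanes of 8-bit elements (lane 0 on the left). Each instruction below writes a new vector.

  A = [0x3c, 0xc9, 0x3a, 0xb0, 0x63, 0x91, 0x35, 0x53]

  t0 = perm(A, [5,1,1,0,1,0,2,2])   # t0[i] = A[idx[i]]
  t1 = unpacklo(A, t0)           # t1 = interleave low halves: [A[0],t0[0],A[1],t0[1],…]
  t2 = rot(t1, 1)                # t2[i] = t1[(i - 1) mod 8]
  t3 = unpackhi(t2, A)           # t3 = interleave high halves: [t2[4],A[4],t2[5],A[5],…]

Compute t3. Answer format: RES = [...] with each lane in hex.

→ t0 |91|c9|c9|3c|c9|3c|3a|3a|
→ t1 |3c|91|c9|c9|3a|c9|b0|3c|
→ t2 |3c|3c|91|c9|c9|3a|c9|b0|
→ t3 |c9|63|3a|91|c9|35|b0|53|

RES = [ 0xc9  0x63  0x3a  0x91  0xc9  0x35  0xb0  0x53 ]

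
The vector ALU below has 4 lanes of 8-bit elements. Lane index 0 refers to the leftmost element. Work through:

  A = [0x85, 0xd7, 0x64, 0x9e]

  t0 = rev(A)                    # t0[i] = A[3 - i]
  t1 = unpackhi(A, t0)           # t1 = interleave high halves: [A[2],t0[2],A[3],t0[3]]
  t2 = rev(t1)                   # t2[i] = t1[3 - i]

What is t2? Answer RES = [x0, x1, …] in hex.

RES = [0x85, 0x9e, 0xd7, 0x64]

t0 = [0x9e, 0x64, 0xd7, 0x85]
t1 = [0x64, 0xd7, 0x9e, 0x85]
t2 = [0x85, 0x9e, 0xd7, 0x64]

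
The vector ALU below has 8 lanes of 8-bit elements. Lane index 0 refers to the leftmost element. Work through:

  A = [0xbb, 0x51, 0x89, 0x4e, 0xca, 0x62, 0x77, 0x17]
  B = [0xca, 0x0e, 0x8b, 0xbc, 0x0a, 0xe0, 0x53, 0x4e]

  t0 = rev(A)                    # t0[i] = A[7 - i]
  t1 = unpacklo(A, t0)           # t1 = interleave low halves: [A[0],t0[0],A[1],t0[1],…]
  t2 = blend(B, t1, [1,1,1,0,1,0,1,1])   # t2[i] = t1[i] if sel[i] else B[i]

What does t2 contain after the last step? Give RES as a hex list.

t0 = [0x17, 0x77, 0x62, 0xca, 0x4e, 0x89, 0x51, 0xbb]
t1 = [0xbb, 0x17, 0x51, 0x77, 0x89, 0x62, 0x4e, 0xca]
t2 = [0xbb, 0x17, 0x51, 0xbc, 0x89, 0xe0, 0x4e, 0xca]

RES = [0xbb, 0x17, 0x51, 0xbc, 0x89, 0xe0, 0x4e, 0xca]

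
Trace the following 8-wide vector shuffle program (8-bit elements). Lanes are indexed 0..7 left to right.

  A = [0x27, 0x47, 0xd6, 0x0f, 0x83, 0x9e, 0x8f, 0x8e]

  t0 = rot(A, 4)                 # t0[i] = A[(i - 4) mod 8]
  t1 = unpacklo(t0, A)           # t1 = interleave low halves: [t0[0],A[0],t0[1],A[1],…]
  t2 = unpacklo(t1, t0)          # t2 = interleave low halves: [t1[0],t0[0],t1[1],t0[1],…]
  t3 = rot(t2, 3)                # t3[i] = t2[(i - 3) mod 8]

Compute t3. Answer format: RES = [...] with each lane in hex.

  t0: 83 9e 8f 8e 27 47 d6 0f
  t1: 83 27 9e 47 8f d6 8e 0f
  t2: 83 83 27 9e 9e 8f 47 8e
  t3: 8f 47 8e 83 83 27 9e 9e

RES = [0x8f, 0x47, 0x8e, 0x83, 0x83, 0x27, 0x9e, 0x9e]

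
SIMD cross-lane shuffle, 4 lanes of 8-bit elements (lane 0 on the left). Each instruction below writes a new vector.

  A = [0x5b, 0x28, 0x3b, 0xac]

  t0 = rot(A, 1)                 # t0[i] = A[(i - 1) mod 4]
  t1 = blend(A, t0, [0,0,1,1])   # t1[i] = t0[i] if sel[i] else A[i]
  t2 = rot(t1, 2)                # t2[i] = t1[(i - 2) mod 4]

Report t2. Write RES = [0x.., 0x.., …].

RES = [ 0x28  0x3b  0x5b  0x28 ]

  t0: ac 5b 28 3b
  t1: 5b 28 28 3b
  t2: 28 3b 5b 28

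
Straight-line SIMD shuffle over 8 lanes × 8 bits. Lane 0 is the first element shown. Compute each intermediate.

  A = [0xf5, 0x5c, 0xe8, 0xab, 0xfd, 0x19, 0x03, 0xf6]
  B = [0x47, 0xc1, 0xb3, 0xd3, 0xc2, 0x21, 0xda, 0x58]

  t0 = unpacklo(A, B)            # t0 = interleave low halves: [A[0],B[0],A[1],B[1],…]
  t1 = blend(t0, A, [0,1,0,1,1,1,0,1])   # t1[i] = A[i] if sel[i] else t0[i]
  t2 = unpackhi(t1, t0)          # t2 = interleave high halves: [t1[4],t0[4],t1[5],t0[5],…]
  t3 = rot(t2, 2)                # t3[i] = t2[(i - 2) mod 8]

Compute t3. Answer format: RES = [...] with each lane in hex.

RES = [0xf6, 0xd3, 0xfd, 0xe8, 0x19, 0xb3, 0xab, 0xab]

t0 = [0xf5, 0x47, 0x5c, 0xc1, 0xe8, 0xb3, 0xab, 0xd3]
t1 = [0xf5, 0x5c, 0x5c, 0xab, 0xfd, 0x19, 0xab, 0xf6]
t2 = [0xfd, 0xe8, 0x19, 0xb3, 0xab, 0xab, 0xf6, 0xd3]
t3 = [0xf6, 0xd3, 0xfd, 0xe8, 0x19, 0xb3, 0xab, 0xab]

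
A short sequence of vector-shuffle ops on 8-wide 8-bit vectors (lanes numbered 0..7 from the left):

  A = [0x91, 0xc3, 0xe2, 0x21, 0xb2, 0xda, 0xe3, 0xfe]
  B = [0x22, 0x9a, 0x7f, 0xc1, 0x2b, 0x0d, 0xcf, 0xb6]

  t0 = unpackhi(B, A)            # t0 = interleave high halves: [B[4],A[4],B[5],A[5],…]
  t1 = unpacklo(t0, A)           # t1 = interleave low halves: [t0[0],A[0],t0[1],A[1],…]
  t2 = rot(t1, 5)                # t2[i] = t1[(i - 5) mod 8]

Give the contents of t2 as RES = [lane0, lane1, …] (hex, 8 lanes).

RES = [ 0xc3  0x0d  0xe2  0xda  0x21  0x2b  0x91  0xb2 ]

  t0: 2b b2 0d da cf e3 b6 fe
  t1: 2b 91 b2 c3 0d e2 da 21
  t2: c3 0d e2 da 21 2b 91 b2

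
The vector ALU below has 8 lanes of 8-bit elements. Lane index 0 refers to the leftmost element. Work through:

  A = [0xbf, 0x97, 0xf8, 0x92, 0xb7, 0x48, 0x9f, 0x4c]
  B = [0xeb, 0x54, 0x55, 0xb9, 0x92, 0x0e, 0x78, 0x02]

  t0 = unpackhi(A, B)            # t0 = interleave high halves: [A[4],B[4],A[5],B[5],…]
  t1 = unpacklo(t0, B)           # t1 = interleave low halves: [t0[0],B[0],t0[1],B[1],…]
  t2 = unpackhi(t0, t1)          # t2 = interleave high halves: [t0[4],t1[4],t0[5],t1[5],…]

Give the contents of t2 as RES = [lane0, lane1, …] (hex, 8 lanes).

→ t0 |b7|92|48|0e|9f|78|4c|02|
→ t1 |b7|eb|92|54|48|55|0e|b9|
→ t2 |9f|48|78|55|4c|0e|02|b9|

RES = [ 0x9f  0x48  0x78  0x55  0x4c  0x0e  0x02  0xb9 ]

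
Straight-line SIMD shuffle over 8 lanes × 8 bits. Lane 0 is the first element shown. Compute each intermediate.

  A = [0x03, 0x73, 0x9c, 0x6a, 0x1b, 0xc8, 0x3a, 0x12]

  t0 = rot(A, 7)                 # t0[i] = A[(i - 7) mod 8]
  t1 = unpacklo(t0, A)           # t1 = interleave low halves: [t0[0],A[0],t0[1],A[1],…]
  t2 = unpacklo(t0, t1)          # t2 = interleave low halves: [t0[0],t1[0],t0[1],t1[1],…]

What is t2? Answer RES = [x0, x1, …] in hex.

→ t0 |73|9c|6a|1b|c8|3a|12|03|
→ t1 |73|03|9c|73|6a|9c|1b|6a|
→ t2 |73|73|9c|03|6a|9c|1b|73|

RES = [ 0x73  0x73  0x9c  0x03  0x6a  0x9c  0x1b  0x73 ]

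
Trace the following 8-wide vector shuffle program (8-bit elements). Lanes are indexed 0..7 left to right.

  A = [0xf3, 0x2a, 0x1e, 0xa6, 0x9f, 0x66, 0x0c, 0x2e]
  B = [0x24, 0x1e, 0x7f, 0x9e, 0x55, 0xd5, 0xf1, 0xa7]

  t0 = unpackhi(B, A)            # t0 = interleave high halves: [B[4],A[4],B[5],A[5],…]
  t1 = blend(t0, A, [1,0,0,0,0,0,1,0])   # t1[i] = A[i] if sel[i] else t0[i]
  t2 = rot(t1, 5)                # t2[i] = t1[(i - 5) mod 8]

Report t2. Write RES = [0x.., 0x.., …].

  t0: 55 9f d5 66 f1 0c a7 2e
  t1: f3 9f d5 66 f1 0c 0c 2e
  t2: 66 f1 0c 0c 2e f3 9f d5

RES = [0x66, 0xf1, 0x0c, 0x0c, 0x2e, 0xf3, 0x9f, 0xd5]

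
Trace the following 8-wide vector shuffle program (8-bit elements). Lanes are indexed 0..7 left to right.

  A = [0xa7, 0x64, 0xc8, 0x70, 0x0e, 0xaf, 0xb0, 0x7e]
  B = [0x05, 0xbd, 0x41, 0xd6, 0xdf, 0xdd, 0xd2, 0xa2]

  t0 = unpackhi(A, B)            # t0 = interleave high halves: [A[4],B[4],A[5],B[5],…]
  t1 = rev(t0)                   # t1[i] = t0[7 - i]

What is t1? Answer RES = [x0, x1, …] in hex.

  t0: 0e df af dd b0 d2 7e a2
  t1: a2 7e d2 b0 dd af df 0e

RES = [0xa2, 0x7e, 0xd2, 0xb0, 0xdd, 0xaf, 0xdf, 0x0e]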